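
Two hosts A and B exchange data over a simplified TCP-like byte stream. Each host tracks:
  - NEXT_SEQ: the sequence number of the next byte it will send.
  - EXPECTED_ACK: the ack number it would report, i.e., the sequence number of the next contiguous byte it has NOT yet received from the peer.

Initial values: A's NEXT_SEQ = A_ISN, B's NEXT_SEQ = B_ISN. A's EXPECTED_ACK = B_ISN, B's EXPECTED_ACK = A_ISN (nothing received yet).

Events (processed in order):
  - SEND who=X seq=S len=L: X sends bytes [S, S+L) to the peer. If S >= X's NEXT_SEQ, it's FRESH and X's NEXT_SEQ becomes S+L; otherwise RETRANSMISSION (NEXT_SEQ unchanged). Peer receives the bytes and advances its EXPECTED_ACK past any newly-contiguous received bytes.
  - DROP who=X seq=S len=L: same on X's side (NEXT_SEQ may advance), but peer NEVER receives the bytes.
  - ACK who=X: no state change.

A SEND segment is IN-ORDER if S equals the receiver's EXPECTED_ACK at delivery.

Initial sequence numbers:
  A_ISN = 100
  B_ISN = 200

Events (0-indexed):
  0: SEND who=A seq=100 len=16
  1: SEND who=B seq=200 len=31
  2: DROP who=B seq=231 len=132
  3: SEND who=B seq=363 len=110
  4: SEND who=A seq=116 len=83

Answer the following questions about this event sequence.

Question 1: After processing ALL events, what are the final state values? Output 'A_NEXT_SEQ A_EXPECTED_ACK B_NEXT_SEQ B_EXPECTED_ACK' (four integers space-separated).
After event 0: A_seq=116 A_ack=200 B_seq=200 B_ack=116
After event 1: A_seq=116 A_ack=231 B_seq=231 B_ack=116
After event 2: A_seq=116 A_ack=231 B_seq=363 B_ack=116
After event 3: A_seq=116 A_ack=231 B_seq=473 B_ack=116
After event 4: A_seq=199 A_ack=231 B_seq=473 B_ack=199

Answer: 199 231 473 199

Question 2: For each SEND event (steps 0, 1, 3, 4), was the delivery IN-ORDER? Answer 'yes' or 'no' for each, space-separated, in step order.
Answer: yes yes no yes

Derivation:
Step 0: SEND seq=100 -> in-order
Step 1: SEND seq=200 -> in-order
Step 3: SEND seq=363 -> out-of-order
Step 4: SEND seq=116 -> in-order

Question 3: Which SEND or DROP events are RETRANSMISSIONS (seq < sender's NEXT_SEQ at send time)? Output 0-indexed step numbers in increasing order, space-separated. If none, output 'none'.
Step 0: SEND seq=100 -> fresh
Step 1: SEND seq=200 -> fresh
Step 2: DROP seq=231 -> fresh
Step 3: SEND seq=363 -> fresh
Step 4: SEND seq=116 -> fresh

Answer: none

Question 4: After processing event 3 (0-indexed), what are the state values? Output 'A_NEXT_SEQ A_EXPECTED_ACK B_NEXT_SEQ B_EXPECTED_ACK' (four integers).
After event 0: A_seq=116 A_ack=200 B_seq=200 B_ack=116
After event 1: A_seq=116 A_ack=231 B_seq=231 B_ack=116
After event 2: A_seq=116 A_ack=231 B_seq=363 B_ack=116
After event 3: A_seq=116 A_ack=231 B_seq=473 B_ack=116

116 231 473 116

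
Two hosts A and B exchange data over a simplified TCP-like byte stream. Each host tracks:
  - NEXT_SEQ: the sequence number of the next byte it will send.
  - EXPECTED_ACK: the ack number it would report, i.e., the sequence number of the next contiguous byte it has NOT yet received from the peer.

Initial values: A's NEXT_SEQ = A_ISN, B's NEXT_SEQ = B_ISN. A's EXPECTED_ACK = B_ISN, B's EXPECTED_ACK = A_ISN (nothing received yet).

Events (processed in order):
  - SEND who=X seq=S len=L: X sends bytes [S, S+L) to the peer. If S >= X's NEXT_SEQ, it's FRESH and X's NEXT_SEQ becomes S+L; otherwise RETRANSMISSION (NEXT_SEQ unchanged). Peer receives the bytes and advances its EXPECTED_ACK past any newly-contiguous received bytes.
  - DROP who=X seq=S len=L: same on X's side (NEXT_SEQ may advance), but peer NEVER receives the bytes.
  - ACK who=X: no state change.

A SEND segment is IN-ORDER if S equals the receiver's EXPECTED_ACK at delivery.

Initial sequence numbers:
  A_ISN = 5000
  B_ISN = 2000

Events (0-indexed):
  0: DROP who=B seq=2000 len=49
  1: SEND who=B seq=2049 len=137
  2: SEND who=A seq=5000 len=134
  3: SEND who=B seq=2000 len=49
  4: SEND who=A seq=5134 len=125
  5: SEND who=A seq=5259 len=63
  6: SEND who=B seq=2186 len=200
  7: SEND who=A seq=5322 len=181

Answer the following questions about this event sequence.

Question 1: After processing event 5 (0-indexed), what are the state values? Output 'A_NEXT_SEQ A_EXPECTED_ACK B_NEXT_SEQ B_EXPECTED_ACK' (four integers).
After event 0: A_seq=5000 A_ack=2000 B_seq=2049 B_ack=5000
After event 1: A_seq=5000 A_ack=2000 B_seq=2186 B_ack=5000
After event 2: A_seq=5134 A_ack=2000 B_seq=2186 B_ack=5134
After event 3: A_seq=5134 A_ack=2186 B_seq=2186 B_ack=5134
After event 4: A_seq=5259 A_ack=2186 B_seq=2186 B_ack=5259
After event 5: A_seq=5322 A_ack=2186 B_seq=2186 B_ack=5322

5322 2186 2186 5322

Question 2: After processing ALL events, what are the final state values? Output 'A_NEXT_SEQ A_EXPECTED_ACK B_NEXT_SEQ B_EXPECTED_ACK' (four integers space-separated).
After event 0: A_seq=5000 A_ack=2000 B_seq=2049 B_ack=5000
After event 1: A_seq=5000 A_ack=2000 B_seq=2186 B_ack=5000
After event 2: A_seq=5134 A_ack=2000 B_seq=2186 B_ack=5134
After event 3: A_seq=5134 A_ack=2186 B_seq=2186 B_ack=5134
After event 4: A_seq=5259 A_ack=2186 B_seq=2186 B_ack=5259
After event 5: A_seq=5322 A_ack=2186 B_seq=2186 B_ack=5322
After event 6: A_seq=5322 A_ack=2386 B_seq=2386 B_ack=5322
After event 7: A_seq=5503 A_ack=2386 B_seq=2386 B_ack=5503

Answer: 5503 2386 2386 5503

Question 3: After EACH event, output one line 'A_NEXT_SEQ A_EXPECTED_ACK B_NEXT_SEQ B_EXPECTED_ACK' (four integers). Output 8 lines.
5000 2000 2049 5000
5000 2000 2186 5000
5134 2000 2186 5134
5134 2186 2186 5134
5259 2186 2186 5259
5322 2186 2186 5322
5322 2386 2386 5322
5503 2386 2386 5503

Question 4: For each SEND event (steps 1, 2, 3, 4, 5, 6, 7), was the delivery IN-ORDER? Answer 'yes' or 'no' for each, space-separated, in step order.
Answer: no yes yes yes yes yes yes

Derivation:
Step 1: SEND seq=2049 -> out-of-order
Step 2: SEND seq=5000 -> in-order
Step 3: SEND seq=2000 -> in-order
Step 4: SEND seq=5134 -> in-order
Step 5: SEND seq=5259 -> in-order
Step 6: SEND seq=2186 -> in-order
Step 7: SEND seq=5322 -> in-order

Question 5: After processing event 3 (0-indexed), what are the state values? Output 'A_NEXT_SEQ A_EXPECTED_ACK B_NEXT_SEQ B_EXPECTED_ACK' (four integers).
After event 0: A_seq=5000 A_ack=2000 B_seq=2049 B_ack=5000
After event 1: A_seq=5000 A_ack=2000 B_seq=2186 B_ack=5000
After event 2: A_seq=5134 A_ack=2000 B_seq=2186 B_ack=5134
After event 3: A_seq=5134 A_ack=2186 B_seq=2186 B_ack=5134

5134 2186 2186 5134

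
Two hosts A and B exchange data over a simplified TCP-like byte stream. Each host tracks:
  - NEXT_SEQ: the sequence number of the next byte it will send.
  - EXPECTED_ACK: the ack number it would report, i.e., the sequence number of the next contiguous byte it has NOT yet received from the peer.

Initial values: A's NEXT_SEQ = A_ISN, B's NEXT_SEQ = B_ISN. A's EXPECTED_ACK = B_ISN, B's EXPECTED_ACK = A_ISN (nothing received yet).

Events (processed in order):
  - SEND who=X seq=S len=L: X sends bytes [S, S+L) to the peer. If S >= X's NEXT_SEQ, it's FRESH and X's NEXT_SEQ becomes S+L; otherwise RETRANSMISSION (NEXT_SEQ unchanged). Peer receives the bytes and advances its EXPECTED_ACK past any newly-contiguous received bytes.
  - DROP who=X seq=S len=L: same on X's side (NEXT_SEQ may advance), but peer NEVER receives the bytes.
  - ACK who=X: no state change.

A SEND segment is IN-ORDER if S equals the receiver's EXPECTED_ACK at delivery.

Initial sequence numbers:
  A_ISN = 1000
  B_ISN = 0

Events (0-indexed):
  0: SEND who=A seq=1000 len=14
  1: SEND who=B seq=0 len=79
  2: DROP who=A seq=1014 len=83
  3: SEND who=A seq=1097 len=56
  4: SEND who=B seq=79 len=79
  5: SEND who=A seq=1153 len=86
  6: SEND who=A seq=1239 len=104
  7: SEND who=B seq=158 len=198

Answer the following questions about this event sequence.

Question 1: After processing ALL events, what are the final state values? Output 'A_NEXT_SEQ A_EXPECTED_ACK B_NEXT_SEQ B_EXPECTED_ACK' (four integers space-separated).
Answer: 1343 356 356 1014

Derivation:
After event 0: A_seq=1014 A_ack=0 B_seq=0 B_ack=1014
After event 1: A_seq=1014 A_ack=79 B_seq=79 B_ack=1014
After event 2: A_seq=1097 A_ack=79 B_seq=79 B_ack=1014
After event 3: A_seq=1153 A_ack=79 B_seq=79 B_ack=1014
After event 4: A_seq=1153 A_ack=158 B_seq=158 B_ack=1014
After event 5: A_seq=1239 A_ack=158 B_seq=158 B_ack=1014
After event 6: A_seq=1343 A_ack=158 B_seq=158 B_ack=1014
After event 7: A_seq=1343 A_ack=356 B_seq=356 B_ack=1014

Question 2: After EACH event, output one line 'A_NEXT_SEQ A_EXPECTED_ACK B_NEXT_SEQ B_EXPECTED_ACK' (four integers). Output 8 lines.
1014 0 0 1014
1014 79 79 1014
1097 79 79 1014
1153 79 79 1014
1153 158 158 1014
1239 158 158 1014
1343 158 158 1014
1343 356 356 1014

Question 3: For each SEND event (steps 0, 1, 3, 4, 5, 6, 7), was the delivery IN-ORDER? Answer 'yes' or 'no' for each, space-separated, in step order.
Answer: yes yes no yes no no yes

Derivation:
Step 0: SEND seq=1000 -> in-order
Step 1: SEND seq=0 -> in-order
Step 3: SEND seq=1097 -> out-of-order
Step 4: SEND seq=79 -> in-order
Step 5: SEND seq=1153 -> out-of-order
Step 6: SEND seq=1239 -> out-of-order
Step 7: SEND seq=158 -> in-order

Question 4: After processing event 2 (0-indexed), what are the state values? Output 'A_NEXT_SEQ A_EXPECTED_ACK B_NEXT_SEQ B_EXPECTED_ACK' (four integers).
After event 0: A_seq=1014 A_ack=0 B_seq=0 B_ack=1014
After event 1: A_seq=1014 A_ack=79 B_seq=79 B_ack=1014
After event 2: A_seq=1097 A_ack=79 B_seq=79 B_ack=1014

1097 79 79 1014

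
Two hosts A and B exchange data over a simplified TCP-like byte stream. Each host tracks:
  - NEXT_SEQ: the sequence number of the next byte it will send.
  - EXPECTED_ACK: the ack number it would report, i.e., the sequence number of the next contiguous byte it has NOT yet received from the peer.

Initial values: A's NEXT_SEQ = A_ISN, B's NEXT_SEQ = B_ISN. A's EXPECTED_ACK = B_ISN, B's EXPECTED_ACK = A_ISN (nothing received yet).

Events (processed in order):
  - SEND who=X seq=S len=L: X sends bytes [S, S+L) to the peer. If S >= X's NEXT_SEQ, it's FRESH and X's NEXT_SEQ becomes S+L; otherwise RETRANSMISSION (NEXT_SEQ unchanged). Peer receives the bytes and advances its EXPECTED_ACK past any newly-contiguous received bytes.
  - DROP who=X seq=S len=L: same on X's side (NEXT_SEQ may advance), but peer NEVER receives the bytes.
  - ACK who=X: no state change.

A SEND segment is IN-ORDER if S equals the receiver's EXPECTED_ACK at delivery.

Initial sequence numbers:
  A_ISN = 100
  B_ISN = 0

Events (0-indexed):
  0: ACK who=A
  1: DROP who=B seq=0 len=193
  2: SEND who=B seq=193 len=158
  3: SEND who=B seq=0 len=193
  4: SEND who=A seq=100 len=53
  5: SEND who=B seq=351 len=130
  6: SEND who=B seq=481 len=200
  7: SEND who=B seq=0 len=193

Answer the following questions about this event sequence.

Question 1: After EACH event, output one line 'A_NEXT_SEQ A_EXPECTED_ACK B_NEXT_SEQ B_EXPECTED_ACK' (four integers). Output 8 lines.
100 0 0 100
100 0 193 100
100 0 351 100
100 351 351 100
153 351 351 153
153 481 481 153
153 681 681 153
153 681 681 153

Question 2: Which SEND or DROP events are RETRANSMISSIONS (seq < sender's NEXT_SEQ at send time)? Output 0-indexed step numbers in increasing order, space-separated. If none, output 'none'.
Answer: 3 7

Derivation:
Step 1: DROP seq=0 -> fresh
Step 2: SEND seq=193 -> fresh
Step 3: SEND seq=0 -> retransmit
Step 4: SEND seq=100 -> fresh
Step 5: SEND seq=351 -> fresh
Step 6: SEND seq=481 -> fresh
Step 7: SEND seq=0 -> retransmit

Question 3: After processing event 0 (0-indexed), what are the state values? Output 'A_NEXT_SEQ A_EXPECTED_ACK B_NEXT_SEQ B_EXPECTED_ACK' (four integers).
After event 0: A_seq=100 A_ack=0 B_seq=0 B_ack=100

100 0 0 100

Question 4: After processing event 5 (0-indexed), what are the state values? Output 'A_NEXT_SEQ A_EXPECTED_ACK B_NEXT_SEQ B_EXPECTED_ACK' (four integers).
After event 0: A_seq=100 A_ack=0 B_seq=0 B_ack=100
After event 1: A_seq=100 A_ack=0 B_seq=193 B_ack=100
After event 2: A_seq=100 A_ack=0 B_seq=351 B_ack=100
After event 3: A_seq=100 A_ack=351 B_seq=351 B_ack=100
After event 4: A_seq=153 A_ack=351 B_seq=351 B_ack=153
After event 5: A_seq=153 A_ack=481 B_seq=481 B_ack=153

153 481 481 153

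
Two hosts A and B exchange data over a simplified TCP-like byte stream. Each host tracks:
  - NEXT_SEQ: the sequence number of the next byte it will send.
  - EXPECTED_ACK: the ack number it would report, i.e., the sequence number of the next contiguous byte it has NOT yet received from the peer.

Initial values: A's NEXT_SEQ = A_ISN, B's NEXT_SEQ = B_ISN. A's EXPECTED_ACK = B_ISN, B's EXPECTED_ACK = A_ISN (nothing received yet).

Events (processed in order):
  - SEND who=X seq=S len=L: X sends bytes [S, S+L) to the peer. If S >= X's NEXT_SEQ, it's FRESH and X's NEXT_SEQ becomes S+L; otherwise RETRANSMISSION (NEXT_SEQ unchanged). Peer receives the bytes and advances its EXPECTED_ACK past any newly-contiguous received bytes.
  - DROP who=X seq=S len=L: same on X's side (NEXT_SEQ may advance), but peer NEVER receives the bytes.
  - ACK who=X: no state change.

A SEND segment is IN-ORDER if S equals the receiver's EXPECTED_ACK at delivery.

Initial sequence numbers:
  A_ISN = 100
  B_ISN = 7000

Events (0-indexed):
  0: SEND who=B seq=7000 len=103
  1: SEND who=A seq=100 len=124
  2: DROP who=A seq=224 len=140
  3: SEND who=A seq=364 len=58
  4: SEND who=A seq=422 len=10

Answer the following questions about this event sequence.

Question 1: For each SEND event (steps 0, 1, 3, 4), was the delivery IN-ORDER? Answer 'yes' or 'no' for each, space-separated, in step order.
Answer: yes yes no no

Derivation:
Step 0: SEND seq=7000 -> in-order
Step 1: SEND seq=100 -> in-order
Step 3: SEND seq=364 -> out-of-order
Step 4: SEND seq=422 -> out-of-order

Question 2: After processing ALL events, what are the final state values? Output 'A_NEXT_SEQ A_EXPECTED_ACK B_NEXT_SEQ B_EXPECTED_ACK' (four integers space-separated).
After event 0: A_seq=100 A_ack=7103 B_seq=7103 B_ack=100
After event 1: A_seq=224 A_ack=7103 B_seq=7103 B_ack=224
After event 2: A_seq=364 A_ack=7103 B_seq=7103 B_ack=224
After event 3: A_seq=422 A_ack=7103 B_seq=7103 B_ack=224
After event 4: A_seq=432 A_ack=7103 B_seq=7103 B_ack=224

Answer: 432 7103 7103 224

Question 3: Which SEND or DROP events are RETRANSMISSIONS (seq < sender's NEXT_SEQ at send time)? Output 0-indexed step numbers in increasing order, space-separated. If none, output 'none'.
Answer: none

Derivation:
Step 0: SEND seq=7000 -> fresh
Step 1: SEND seq=100 -> fresh
Step 2: DROP seq=224 -> fresh
Step 3: SEND seq=364 -> fresh
Step 4: SEND seq=422 -> fresh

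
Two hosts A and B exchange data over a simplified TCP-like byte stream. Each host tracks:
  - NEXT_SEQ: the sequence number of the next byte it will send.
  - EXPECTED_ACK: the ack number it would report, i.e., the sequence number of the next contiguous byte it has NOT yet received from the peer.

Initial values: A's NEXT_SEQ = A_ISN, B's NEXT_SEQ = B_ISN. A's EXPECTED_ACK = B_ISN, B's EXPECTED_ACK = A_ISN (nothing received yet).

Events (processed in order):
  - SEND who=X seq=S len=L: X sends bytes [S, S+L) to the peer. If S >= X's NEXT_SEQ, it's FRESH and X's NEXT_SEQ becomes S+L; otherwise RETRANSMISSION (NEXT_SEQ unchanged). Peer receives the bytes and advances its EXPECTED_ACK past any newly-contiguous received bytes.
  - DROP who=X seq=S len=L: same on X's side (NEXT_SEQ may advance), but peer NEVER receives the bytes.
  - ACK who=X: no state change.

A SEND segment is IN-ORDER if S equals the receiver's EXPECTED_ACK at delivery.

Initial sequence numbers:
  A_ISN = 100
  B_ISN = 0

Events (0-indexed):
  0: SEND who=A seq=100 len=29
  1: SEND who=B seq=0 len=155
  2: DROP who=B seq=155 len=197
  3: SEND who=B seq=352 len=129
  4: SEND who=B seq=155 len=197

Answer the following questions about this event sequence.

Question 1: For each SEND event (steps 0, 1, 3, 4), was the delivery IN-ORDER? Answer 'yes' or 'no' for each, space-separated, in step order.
Answer: yes yes no yes

Derivation:
Step 0: SEND seq=100 -> in-order
Step 1: SEND seq=0 -> in-order
Step 3: SEND seq=352 -> out-of-order
Step 4: SEND seq=155 -> in-order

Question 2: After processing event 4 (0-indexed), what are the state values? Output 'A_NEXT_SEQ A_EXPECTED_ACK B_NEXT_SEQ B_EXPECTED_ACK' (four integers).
After event 0: A_seq=129 A_ack=0 B_seq=0 B_ack=129
After event 1: A_seq=129 A_ack=155 B_seq=155 B_ack=129
After event 2: A_seq=129 A_ack=155 B_seq=352 B_ack=129
After event 3: A_seq=129 A_ack=155 B_seq=481 B_ack=129
After event 4: A_seq=129 A_ack=481 B_seq=481 B_ack=129

129 481 481 129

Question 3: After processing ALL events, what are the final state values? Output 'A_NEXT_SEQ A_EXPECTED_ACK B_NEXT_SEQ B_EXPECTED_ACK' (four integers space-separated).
After event 0: A_seq=129 A_ack=0 B_seq=0 B_ack=129
After event 1: A_seq=129 A_ack=155 B_seq=155 B_ack=129
After event 2: A_seq=129 A_ack=155 B_seq=352 B_ack=129
After event 3: A_seq=129 A_ack=155 B_seq=481 B_ack=129
After event 4: A_seq=129 A_ack=481 B_seq=481 B_ack=129

Answer: 129 481 481 129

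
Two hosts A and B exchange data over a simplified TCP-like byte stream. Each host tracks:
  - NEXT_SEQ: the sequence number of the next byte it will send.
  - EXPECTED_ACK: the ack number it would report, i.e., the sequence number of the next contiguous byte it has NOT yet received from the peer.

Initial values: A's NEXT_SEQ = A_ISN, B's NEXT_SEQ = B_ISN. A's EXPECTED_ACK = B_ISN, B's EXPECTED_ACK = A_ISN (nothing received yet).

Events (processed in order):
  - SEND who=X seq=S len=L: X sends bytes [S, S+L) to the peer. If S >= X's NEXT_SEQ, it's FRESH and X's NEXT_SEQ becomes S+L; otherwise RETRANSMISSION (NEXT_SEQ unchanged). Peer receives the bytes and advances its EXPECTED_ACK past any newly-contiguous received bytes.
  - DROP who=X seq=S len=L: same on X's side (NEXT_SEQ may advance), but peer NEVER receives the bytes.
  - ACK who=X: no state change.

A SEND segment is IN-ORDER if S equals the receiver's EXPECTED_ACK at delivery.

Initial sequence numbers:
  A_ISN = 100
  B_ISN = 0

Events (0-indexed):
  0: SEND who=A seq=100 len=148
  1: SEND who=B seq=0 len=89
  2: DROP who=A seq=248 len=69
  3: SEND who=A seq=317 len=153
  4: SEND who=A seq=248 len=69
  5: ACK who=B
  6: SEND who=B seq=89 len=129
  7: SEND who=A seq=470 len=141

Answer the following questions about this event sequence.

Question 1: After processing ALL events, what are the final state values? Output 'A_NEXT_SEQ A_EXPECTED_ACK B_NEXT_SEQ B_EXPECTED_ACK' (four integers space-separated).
Answer: 611 218 218 611

Derivation:
After event 0: A_seq=248 A_ack=0 B_seq=0 B_ack=248
After event 1: A_seq=248 A_ack=89 B_seq=89 B_ack=248
After event 2: A_seq=317 A_ack=89 B_seq=89 B_ack=248
After event 3: A_seq=470 A_ack=89 B_seq=89 B_ack=248
After event 4: A_seq=470 A_ack=89 B_seq=89 B_ack=470
After event 5: A_seq=470 A_ack=89 B_seq=89 B_ack=470
After event 6: A_seq=470 A_ack=218 B_seq=218 B_ack=470
After event 7: A_seq=611 A_ack=218 B_seq=218 B_ack=611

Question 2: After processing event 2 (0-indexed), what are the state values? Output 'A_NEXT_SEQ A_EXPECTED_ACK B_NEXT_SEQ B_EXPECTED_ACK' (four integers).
After event 0: A_seq=248 A_ack=0 B_seq=0 B_ack=248
After event 1: A_seq=248 A_ack=89 B_seq=89 B_ack=248
After event 2: A_seq=317 A_ack=89 B_seq=89 B_ack=248

317 89 89 248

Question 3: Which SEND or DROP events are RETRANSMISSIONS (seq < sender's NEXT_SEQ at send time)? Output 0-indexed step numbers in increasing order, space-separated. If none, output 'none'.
Step 0: SEND seq=100 -> fresh
Step 1: SEND seq=0 -> fresh
Step 2: DROP seq=248 -> fresh
Step 3: SEND seq=317 -> fresh
Step 4: SEND seq=248 -> retransmit
Step 6: SEND seq=89 -> fresh
Step 7: SEND seq=470 -> fresh

Answer: 4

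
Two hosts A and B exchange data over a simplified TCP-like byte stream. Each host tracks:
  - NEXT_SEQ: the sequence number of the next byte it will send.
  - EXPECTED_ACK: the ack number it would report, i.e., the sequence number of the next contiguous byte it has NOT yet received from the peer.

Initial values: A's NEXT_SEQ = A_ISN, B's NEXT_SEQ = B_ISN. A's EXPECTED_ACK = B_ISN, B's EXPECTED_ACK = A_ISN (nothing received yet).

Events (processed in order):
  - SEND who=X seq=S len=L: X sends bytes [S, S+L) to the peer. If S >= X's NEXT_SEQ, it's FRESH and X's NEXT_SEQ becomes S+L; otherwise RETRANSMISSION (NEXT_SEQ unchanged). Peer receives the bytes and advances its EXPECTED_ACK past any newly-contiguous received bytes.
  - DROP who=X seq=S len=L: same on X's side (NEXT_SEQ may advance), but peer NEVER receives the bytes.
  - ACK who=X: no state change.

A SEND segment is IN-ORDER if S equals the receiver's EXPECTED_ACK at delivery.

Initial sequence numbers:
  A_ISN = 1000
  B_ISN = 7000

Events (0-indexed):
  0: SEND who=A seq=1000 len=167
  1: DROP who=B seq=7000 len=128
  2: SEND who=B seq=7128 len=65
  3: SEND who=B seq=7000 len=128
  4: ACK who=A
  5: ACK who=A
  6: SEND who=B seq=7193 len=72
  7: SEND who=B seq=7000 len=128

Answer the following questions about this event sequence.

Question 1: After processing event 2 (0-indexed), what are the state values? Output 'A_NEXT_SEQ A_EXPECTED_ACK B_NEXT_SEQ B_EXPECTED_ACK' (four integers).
After event 0: A_seq=1167 A_ack=7000 B_seq=7000 B_ack=1167
After event 1: A_seq=1167 A_ack=7000 B_seq=7128 B_ack=1167
After event 2: A_seq=1167 A_ack=7000 B_seq=7193 B_ack=1167

1167 7000 7193 1167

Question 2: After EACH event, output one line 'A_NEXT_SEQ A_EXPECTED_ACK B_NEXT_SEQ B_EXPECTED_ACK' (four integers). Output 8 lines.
1167 7000 7000 1167
1167 7000 7128 1167
1167 7000 7193 1167
1167 7193 7193 1167
1167 7193 7193 1167
1167 7193 7193 1167
1167 7265 7265 1167
1167 7265 7265 1167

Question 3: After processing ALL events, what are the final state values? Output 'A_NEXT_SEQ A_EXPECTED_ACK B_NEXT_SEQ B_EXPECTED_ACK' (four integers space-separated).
Answer: 1167 7265 7265 1167

Derivation:
After event 0: A_seq=1167 A_ack=7000 B_seq=7000 B_ack=1167
After event 1: A_seq=1167 A_ack=7000 B_seq=7128 B_ack=1167
After event 2: A_seq=1167 A_ack=7000 B_seq=7193 B_ack=1167
After event 3: A_seq=1167 A_ack=7193 B_seq=7193 B_ack=1167
After event 4: A_seq=1167 A_ack=7193 B_seq=7193 B_ack=1167
After event 5: A_seq=1167 A_ack=7193 B_seq=7193 B_ack=1167
After event 6: A_seq=1167 A_ack=7265 B_seq=7265 B_ack=1167
After event 7: A_seq=1167 A_ack=7265 B_seq=7265 B_ack=1167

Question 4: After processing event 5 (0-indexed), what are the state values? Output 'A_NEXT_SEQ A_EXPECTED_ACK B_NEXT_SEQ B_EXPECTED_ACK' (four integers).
After event 0: A_seq=1167 A_ack=7000 B_seq=7000 B_ack=1167
After event 1: A_seq=1167 A_ack=7000 B_seq=7128 B_ack=1167
After event 2: A_seq=1167 A_ack=7000 B_seq=7193 B_ack=1167
After event 3: A_seq=1167 A_ack=7193 B_seq=7193 B_ack=1167
After event 4: A_seq=1167 A_ack=7193 B_seq=7193 B_ack=1167
After event 5: A_seq=1167 A_ack=7193 B_seq=7193 B_ack=1167

1167 7193 7193 1167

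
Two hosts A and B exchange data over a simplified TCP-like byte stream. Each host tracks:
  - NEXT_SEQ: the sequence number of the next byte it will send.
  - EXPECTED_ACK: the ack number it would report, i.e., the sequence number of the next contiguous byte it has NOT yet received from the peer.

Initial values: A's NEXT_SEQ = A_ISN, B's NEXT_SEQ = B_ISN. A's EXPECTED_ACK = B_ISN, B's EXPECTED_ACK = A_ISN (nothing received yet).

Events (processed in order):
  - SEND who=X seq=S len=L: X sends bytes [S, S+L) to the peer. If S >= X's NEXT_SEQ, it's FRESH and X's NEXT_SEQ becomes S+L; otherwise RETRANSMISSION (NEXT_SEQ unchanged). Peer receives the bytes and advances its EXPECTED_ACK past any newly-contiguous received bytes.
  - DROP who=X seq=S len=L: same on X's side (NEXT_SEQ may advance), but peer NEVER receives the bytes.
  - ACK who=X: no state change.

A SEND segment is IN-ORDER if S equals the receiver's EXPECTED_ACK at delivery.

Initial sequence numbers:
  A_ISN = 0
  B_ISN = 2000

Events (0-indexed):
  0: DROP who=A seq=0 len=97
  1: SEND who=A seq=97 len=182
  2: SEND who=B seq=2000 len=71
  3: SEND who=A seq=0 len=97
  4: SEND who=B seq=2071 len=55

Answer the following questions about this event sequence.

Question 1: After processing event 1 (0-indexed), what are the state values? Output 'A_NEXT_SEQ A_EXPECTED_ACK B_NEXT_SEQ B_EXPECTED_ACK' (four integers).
After event 0: A_seq=97 A_ack=2000 B_seq=2000 B_ack=0
After event 1: A_seq=279 A_ack=2000 B_seq=2000 B_ack=0

279 2000 2000 0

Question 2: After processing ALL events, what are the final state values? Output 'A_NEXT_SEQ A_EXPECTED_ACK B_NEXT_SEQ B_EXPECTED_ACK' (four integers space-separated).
After event 0: A_seq=97 A_ack=2000 B_seq=2000 B_ack=0
After event 1: A_seq=279 A_ack=2000 B_seq=2000 B_ack=0
After event 2: A_seq=279 A_ack=2071 B_seq=2071 B_ack=0
After event 3: A_seq=279 A_ack=2071 B_seq=2071 B_ack=279
After event 4: A_seq=279 A_ack=2126 B_seq=2126 B_ack=279

Answer: 279 2126 2126 279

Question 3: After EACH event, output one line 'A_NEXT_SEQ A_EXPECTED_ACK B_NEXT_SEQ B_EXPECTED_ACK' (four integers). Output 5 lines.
97 2000 2000 0
279 2000 2000 0
279 2071 2071 0
279 2071 2071 279
279 2126 2126 279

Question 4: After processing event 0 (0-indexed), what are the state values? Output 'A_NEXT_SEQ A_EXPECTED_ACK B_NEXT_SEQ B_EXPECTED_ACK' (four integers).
After event 0: A_seq=97 A_ack=2000 B_seq=2000 B_ack=0

97 2000 2000 0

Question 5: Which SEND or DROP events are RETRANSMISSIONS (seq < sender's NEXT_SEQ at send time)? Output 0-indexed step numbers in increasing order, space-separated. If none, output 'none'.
Answer: 3

Derivation:
Step 0: DROP seq=0 -> fresh
Step 1: SEND seq=97 -> fresh
Step 2: SEND seq=2000 -> fresh
Step 3: SEND seq=0 -> retransmit
Step 4: SEND seq=2071 -> fresh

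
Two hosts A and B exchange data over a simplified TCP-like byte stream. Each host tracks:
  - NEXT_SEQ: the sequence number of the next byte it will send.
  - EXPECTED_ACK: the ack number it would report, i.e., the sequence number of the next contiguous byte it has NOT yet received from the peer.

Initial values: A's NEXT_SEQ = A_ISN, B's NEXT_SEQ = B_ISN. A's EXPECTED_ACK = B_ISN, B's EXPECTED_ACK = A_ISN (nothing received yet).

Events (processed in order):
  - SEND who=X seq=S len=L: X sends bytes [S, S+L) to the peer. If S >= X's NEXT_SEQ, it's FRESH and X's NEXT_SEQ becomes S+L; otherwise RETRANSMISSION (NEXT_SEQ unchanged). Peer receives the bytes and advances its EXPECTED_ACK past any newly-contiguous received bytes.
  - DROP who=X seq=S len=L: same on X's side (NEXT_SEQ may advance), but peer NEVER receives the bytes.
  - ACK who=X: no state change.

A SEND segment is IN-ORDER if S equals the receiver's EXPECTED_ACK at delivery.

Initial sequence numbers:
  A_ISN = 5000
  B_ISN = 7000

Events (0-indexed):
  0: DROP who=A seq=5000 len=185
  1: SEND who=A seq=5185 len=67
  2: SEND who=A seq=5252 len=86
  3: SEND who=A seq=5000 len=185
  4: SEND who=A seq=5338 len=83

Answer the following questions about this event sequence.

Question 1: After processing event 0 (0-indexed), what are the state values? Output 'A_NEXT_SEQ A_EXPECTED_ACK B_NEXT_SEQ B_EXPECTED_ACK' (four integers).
After event 0: A_seq=5185 A_ack=7000 B_seq=7000 B_ack=5000

5185 7000 7000 5000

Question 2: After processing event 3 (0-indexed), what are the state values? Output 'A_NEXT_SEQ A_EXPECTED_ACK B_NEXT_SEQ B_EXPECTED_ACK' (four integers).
After event 0: A_seq=5185 A_ack=7000 B_seq=7000 B_ack=5000
After event 1: A_seq=5252 A_ack=7000 B_seq=7000 B_ack=5000
After event 2: A_seq=5338 A_ack=7000 B_seq=7000 B_ack=5000
After event 3: A_seq=5338 A_ack=7000 B_seq=7000 B_ack=5338

5338 7000 7000 5338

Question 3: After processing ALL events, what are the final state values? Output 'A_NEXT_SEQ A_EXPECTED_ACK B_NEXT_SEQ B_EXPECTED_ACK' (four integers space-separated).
After event 0: A_seq=5185 A_ack=7000 B_seq=7000 B_ack=5000
After event 1: A_seq=5252 A_ack=7000 B_seq=7000 B_ack=5000
After event 2: A_seq=5338 A_ack=7000 B_seq=7000 B_ack=5000
After event 3: A_seq=5338 A_ack=7000 B_seq=7000 B_ack=5338
After event 4: A_seq=5421 A_ack=7000 B_seq=7000 B_ack=5421

Answer: 5421 7000 7000 5421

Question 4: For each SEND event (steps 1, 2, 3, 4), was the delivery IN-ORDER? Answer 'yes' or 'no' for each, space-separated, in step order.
Step 1: SEND seq=5185 -> out-of-order
Step 2: SEND seq=5252 -> out-of-order
Step 3: SEND seq=5000 -> in-order
Step 4: SEND seq=5338 -> in-order

Answer: no no yes yes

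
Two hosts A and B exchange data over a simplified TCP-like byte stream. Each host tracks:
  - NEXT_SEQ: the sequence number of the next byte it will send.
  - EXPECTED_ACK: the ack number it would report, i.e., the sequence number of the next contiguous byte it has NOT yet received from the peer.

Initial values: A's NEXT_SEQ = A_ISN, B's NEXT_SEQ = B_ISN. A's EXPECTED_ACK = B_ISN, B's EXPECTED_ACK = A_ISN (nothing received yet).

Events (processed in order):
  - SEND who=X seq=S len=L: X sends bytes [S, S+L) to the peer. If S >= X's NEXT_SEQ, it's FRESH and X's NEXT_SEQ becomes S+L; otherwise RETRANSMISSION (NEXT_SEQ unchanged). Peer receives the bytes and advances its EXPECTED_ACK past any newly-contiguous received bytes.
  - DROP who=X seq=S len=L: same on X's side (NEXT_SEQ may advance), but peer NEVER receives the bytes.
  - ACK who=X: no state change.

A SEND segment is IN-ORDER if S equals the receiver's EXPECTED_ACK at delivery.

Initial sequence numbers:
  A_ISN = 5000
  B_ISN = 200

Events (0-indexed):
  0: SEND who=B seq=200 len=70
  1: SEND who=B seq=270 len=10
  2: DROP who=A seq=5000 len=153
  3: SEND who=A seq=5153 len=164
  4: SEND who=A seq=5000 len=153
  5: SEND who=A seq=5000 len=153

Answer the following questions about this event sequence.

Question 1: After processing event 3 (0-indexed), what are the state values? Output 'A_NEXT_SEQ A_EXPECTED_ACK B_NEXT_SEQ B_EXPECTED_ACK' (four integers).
After event 0: A_seq=5000 A_ack=270 B_seq=270 B_ack=5000
After event 1: A_seq=5000 A_ack=280 B_seq=280 B_ack=5000
After event 2: A_seq=5153 A_ack=280 B_seq=280 B_ack=5000
After event 3: A_seq=5317 A_ack=280 B_seq=280 B_ack=5000

5317 280 280 5000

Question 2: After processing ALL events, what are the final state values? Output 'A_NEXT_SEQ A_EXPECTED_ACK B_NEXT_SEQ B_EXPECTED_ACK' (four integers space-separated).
After event 0: A_seq=5000 A_ack=270 B_seq=270 B_ack=5000
After event 1: A_seq=5000 A_ack=280 B_seq=280 B_ack=5000
After event 2: A_seq=5153 A_ack=280 B_seq=280 B_ack=5000
After event 3: A_seq=5317 A_ack=280 B_seq=280 B_ack=5000
After event 4: A_seq=5317 A_ack=280 B_seq=280 B_ack=5317
After event 5: A_seq=5317 A_ack=280 B_seq=280 B_ack=5317

Answer: 5317 280 280 5317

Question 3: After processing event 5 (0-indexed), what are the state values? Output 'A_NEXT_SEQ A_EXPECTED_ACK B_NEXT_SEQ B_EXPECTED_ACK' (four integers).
After event 0: A_seq=5000 A_ack=270 B_seq=270 B_ack=5000
After event 1: A_seq=5000 A_ack=280 B_seq=280 B_ack=5000
After event 2: A_seq=5153 A_ack=280 B_seq=280 B_ack=5000
After event 3: A_seq=5317 A_ack=280 B_seq=280 B_ack=5000
After event 4: A_seq=5317 A_ack=280 B_seq=280 B_ack=5317
After event 5: A_seq=5317 A_ack=280 B_seq=280 B_ack=5317

5317 280 280 5317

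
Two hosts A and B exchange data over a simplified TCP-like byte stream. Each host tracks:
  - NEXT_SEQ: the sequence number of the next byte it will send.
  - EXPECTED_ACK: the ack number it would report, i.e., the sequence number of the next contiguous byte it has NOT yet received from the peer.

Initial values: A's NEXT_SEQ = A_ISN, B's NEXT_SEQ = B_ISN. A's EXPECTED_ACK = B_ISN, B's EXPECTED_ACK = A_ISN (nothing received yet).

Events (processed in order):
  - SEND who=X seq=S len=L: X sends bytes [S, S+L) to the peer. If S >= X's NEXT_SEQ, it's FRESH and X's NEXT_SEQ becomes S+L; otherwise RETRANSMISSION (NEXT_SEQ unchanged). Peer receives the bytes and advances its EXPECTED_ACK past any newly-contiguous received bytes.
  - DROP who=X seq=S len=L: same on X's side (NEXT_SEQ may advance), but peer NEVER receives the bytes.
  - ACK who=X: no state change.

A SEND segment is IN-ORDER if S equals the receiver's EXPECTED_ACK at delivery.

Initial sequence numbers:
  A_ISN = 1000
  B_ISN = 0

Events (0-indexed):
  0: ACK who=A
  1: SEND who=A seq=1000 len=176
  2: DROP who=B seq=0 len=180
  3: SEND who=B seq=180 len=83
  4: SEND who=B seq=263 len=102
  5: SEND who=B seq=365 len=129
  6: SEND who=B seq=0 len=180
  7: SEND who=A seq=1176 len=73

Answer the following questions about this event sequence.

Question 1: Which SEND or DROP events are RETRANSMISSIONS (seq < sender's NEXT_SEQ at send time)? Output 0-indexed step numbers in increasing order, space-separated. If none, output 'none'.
Step 1: SEND seq=1000 -> fresh
Step 2: DROP seq=0 -> fresh
Step 3: SEND seq=180 -> fresh
Step 4: SEND seq=263 -> fresh
Step 5: SEND seq=365 -> fresh
Step 6: SEND seq=0 -> retransmit
Step 7: SEND seq=1176 -> fresh

Answer: 6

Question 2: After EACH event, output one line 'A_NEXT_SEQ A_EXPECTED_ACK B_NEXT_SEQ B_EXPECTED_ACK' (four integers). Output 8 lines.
1000 0 0 1000
1176 0 0 1176
1176 0 180 1176
1176 0 263 1176
1176 0 365 1176
1176 0 494 1176
1176 494 494 1176
1249 494 494 1249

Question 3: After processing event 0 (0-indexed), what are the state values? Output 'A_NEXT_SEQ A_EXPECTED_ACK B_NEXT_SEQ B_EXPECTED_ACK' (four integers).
After event 0: A_seq=1000 A_ack=0 B_seq=0 B_ack=1000

1000 0 0 1000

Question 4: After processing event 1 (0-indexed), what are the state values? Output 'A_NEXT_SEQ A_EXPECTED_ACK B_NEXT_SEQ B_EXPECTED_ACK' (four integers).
After event 0: A_seq=1000 A_ack=0 B_seq=0 B_ack=1000
After event 1: A_seq=1176 A_ack=0 B_seq=0 B_ack=1176

1176 0 0 1176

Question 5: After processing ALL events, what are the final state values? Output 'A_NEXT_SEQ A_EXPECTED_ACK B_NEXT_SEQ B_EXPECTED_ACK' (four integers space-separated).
Answer: 1249 494 494 1249

Derivation:
After event 0: A_seq=1000 A_ack=0 B_seq=0 B_ack=1000
After event 1: A_seq=1176 A_ack=0 B_seq=0 B_ack=1176
After event 2: A_seq=1176 A_ack=0 B_seq=180 B_ack=1176
After event 3: A_seq=1176 A_ack=0 B_seq=263 B_ack=1176
After event 4: A_seq=1176 A_ack=0 B_seq=365 B_ack=1176
After event 5: A_seq=1176 A_ack=0 B_seq=494 B_ack=1176
After event 6: A_seq=1176 A_ack=494 B_seq=494 B_ack=1176
After event 7: A_seq=1249 A_ack=494 B_seq=494 B_ack=1249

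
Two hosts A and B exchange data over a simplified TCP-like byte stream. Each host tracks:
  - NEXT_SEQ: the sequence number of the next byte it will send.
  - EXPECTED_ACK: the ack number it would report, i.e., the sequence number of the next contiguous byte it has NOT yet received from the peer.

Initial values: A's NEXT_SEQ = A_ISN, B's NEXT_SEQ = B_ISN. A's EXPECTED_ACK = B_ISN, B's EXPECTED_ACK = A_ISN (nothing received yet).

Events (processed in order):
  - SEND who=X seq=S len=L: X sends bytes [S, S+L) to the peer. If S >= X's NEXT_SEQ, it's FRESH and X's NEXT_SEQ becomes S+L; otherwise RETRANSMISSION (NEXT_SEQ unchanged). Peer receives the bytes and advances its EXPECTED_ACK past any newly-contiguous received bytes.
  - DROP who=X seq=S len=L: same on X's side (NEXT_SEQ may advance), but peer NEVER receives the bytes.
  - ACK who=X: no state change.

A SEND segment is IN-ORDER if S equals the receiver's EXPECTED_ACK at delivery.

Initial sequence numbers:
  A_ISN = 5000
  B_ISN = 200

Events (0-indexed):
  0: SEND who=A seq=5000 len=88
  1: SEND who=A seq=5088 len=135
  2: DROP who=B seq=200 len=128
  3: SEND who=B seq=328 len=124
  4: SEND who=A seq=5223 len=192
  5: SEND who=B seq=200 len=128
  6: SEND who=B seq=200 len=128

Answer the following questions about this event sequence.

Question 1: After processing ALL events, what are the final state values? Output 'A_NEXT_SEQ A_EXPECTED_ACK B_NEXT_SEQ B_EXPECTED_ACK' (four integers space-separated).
Answer: 5415 452 452 5415

Derivation:
After event 0: A_seq=5088 A_ack=200 B_seq=200 B_ack=5088
After event 1: A_seq=5223 A_ack=200 B_seq=200 B_ack=5223
After event 2: A_seq=5223 A_ack=200 B_seq=328 B_ack=5223
After event 3: A_seq=5223 A_ack=200 B_seq=452 B_ack=5223
After event 4: A_seq=5415 A_ack=200 B_seq=452 B_ack=5415
After event 5: A_seq=5415 A_ack=452 B_seq=452 B_ack=5415
After event 6: A_seq=5415 A_ack=452 B_seq=452 B_ack=5415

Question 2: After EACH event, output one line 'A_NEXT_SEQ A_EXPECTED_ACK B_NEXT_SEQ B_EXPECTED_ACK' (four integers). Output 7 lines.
5088 200 200 5088
5223 200 200 5223
5223 200 328 5223
5223 200 452 5223
5415 200 452 5415
5415 452 452 5415
5415 452 452 5415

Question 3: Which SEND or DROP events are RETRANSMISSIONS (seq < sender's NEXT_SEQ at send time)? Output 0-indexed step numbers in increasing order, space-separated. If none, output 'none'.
Step 0: SEND seq=5000 -> fresh
Step 1: SEND seq=5088 -> fresh
Step 2: DROP seq=200 -> fresh
Step 3: SEND seq=328 -> fresh
Step 4: SEND seq=5223 -> fresh
Step 5: SEND seq=200 -> retransmit
Step 6: SEND seq=200 -> retransmit

Answer: 5 6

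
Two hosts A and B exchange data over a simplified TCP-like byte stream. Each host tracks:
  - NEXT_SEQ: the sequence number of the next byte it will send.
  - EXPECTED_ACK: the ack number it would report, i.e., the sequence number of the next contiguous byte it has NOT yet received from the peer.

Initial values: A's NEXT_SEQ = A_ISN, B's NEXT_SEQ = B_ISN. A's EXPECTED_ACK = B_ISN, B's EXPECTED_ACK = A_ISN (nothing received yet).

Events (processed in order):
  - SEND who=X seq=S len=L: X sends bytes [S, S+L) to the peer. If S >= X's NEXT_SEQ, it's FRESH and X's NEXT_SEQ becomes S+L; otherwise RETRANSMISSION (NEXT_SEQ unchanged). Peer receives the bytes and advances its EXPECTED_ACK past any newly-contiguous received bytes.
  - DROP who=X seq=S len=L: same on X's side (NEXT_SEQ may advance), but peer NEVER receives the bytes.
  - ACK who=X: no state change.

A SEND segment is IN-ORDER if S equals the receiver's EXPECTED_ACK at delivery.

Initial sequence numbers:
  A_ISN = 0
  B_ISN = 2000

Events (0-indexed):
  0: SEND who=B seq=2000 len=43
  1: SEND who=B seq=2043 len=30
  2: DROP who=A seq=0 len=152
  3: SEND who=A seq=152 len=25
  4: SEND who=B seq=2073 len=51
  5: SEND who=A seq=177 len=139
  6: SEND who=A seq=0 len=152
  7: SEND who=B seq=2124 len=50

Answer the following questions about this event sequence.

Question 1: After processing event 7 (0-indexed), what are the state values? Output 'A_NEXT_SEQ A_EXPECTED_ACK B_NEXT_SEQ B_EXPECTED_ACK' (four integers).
After event 0: A_seq=0 A_ack=2043 B_seq=2043 B_ack=0
After event 1: A_seq=0 A_ack=2073 B_seq=2073 B_ack=0
After event 2: A_seq=152 A_ack=2073 B_seq=2073 B_ack=0
After event 3: A_seq=177 A_ack=2073 B_seq=2073 B_ack=0
After event 4: A_seq=177 A_ack=2124 B_seq=2124 B_ack=0
After event 5: A_seq=316 A_ack=2124 B_seq=2124 B_ack=0
After event 6: A_seq=316 A_ack=2124 B_seq=2124 B_ack=316
After event 7: A_seq=316 A_ack=2174 B_seq=2174 B_ack=316

316 2174 2174 316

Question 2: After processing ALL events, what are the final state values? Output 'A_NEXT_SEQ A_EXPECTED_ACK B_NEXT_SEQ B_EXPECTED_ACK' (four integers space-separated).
After event 0: A_seq=0 A_ack=2043 B_seq=2043 B_ack=0
After event 1: A_seq=0 A_ack=2073 B_seq=2073 B_ack=0
After event 2: A_seq=152 A_ack=2073 B_seq=2073 B_ack=0
After event 3: A_seq=177 A_ack=2073 B_seq=2073 B_ack=0
After event 4: A_seq=177 A_ack=2124 B_seq=2124 B_ack=0
After event 5: A_seq=316 A_ack=2124 B_seq=2124 B_ack=0
After event 6: A_seq=316 A_ack=2124 B_seq=2124 B_ack=316
After event 7: A_seq=316 A_ack=2174 B_seq=2174 B_ack=316

Answer: 316 2174 2174 316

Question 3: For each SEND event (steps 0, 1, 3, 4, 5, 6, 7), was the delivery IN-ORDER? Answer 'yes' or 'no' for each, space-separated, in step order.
Step 0: SEND seq=2000 -> in-order
Step 1: SEND seq=2043 -> in-order
Step 3: SEND seq=152 -> out-of-order
Step 4: SEND seq=2073 -> in-order
Step 5: SEND seq=177 -> out-of-order
Step 6: SEND seq=0 -> in-order
Step 7: SEND seq=2124 -> in-order

Answer: yes yes no yes no yes yes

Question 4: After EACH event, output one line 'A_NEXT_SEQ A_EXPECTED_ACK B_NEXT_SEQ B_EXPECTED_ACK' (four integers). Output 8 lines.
0 2043 2043 0
0 2073 2073 0
152 2073 2073 0
177 2073 2073 0
177 2124 2124 0
316 2124 2124 0
316 2124 2124 316
316 2174 2174 316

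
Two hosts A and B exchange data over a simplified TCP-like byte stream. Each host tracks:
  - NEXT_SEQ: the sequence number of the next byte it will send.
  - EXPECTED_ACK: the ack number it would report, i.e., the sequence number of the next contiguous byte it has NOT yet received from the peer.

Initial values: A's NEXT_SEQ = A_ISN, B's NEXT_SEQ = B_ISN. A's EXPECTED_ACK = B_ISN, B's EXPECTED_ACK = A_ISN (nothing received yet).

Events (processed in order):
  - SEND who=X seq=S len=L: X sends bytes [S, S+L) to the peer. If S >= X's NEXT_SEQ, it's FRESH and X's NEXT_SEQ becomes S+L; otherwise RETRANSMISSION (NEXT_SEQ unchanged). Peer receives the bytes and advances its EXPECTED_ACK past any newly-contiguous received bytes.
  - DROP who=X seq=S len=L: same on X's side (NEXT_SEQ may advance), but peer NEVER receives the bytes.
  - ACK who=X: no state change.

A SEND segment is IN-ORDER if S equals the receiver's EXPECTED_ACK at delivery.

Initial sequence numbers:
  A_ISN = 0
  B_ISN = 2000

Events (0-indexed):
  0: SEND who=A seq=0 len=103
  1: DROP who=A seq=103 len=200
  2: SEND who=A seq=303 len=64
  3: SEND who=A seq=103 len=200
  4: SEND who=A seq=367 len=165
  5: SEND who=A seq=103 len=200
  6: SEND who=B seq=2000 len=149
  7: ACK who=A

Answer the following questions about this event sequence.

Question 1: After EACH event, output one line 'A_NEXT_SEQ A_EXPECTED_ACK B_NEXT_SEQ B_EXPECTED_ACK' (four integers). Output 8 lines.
103 2000 2000 103
303 2000 2000 103
367 2000 2000 103
367 2000 2000 367
532 2000 2000 532
532 2000 2000 532
532 2149 2149 532
532 2149 2149 532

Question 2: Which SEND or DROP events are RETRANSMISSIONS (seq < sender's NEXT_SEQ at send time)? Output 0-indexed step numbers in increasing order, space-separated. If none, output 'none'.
Step 0: SEND seq=0 -> fresh
Step 1: DROP seq=103 -> fresh
Step 2: SEND seq=303 -> fresh
Step 3: SEND seq=103 -> retransmit
Step 4: SEND seq=367 -> fresh
Step 5: SEND seq=103 -> retransmit
Step 6: SEND seq=2000 -> fresh

Answer: 3 5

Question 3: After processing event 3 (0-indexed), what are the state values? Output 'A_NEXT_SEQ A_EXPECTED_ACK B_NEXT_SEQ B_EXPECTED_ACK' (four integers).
After event 0: A_seq=103 A_ack=2000 B_seq=2000 B_ack=103
After event 1: A_seq=303 A_ack=2000 B_seq=2000 B_ack=103
After event 2: A_seq=367 A_ack=2000 B_seq=2000 B_ack=103
After event 3: A_seq=367 A_ack=2000 B_seq=2000 B_ack=367

367 2000 2000 367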